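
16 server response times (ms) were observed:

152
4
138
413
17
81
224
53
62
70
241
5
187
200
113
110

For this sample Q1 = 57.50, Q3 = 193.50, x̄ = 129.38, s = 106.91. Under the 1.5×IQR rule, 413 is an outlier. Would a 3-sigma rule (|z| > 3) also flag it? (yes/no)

no

z = (413 − 129.38) / 106.91 = 2.65.
|z| = 2.65 ≤ 3.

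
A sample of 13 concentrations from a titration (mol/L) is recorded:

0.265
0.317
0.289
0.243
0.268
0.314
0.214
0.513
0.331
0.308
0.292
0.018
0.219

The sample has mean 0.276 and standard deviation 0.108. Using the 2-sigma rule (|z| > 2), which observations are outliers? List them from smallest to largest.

0.018, 0.513

Cutoffs at x̄ ± 2s: 0.276 ± 2·0.108 = [0.060, 0.492].
0.018: z = -2.39, |z| > 2 → outlier.
0.513: z = 2.19, |z| > 2 → outlier.
Every other value lies within [0.060, 0.492].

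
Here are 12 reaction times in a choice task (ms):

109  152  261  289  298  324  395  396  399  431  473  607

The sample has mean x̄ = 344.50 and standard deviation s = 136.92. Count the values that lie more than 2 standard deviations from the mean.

0

Cutoffs: x̄ ± 2s = [70.66, 618.34].
Every value lies within the cutoffs.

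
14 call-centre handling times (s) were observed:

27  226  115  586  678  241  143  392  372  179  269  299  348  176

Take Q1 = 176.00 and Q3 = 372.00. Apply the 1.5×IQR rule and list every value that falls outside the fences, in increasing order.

678

IQR = Q3 − Q1 = 372.00 − 176.00 = 196.00.
Lower fence = Q1 − 1.5·IQR = 176.00 − 294.00 = -118.00.
Upper fence = Q3 + 1.5·IQR = 372.00 + 294.00 = 666.00.
678 > 666.00 → outlier.
All remaining values lie within [-118.00, 666.00].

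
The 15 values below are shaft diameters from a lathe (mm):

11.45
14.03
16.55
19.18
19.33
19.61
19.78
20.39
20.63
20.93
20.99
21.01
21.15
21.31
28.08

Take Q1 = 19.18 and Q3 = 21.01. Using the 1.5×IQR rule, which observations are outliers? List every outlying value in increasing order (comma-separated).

IQR = Q3 − Q1 = 21.01 − 19.18 = 1.83.
Lower fence = Q1 − 1.5·IQR = 19.18 − 2.745 = 16.435.
Upper fence = Q3 + 1.5·IQR = 21.01 + 2.745 = 23.755.
11.45 < 16.435 → outlier.
14.03 < 16.435 → outlier.
28.08 > 23.755 → outlier.
All remaining values lie within [16.435, 23.755].

11.45, 14.03, 28.08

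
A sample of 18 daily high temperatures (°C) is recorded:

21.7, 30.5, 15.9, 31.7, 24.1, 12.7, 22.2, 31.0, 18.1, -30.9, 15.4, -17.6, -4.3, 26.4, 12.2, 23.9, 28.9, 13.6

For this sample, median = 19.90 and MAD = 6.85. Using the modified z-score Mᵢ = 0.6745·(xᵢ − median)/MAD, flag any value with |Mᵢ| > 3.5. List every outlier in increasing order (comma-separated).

|Mᵢ| > 3.5 ⇔ |xᵢ − 19.90| > 3.5·6.85/0.6745 = 35.54.
So outliers lie outside [-15.64, 55.44].
-30.9: M = -5.00 → outlier.
-17.6: M = -3.69 → outlier.

-30.9, -17.6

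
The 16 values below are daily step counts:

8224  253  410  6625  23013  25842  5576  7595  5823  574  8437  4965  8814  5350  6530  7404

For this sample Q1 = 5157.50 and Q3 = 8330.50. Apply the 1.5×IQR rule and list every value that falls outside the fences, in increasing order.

IQR = Q3 − Q1 = 8330.50 − 5157.50 = 3173.00.
Lower fence = Q1 − 1.5·IQR = 5157.50 − 4759.50 = 398.00.
Upper fence = Q3 + 1.5·IQR = 8330.50 + 4759.50 = 13090.00.
253 < 398.00 → outlier.
23013 > 13090.00 → outlier.
25842 > 13090.00 → outlier.
All remaining values lie within [398.00, 13090.00].

253, 23013, 25842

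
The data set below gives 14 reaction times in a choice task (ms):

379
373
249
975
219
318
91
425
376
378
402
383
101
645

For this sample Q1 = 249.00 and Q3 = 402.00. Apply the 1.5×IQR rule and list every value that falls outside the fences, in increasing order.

IQR = Q3 − Q1 = 402.00 − 249.00 = 153.00.
Lower fence = Q1 − 1.5·IQR = 249.00 − 229.50 = 19.50.
Upper fence = Q3 + 1.5·IQR = 402.00 + 229.50 = 631.50.
645 > 631.50 → outlier.
975 > 631.50 → outlier.
All remaining values lie within [19.50, 631.50].

645, 975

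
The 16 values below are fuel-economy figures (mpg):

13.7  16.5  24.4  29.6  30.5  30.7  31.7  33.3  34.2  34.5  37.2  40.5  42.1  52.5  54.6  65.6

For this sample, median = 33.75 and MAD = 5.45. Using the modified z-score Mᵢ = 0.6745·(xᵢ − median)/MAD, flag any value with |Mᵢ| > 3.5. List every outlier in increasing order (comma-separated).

|Mᵢ| > 3.5 ⇔ |xᵢ − 33.75| > 3.5·5.45/0.6745 = 28.28.
So outliers lie outside [5.47, 62.03].
65.6: M = 3.94 → outlier.

65.6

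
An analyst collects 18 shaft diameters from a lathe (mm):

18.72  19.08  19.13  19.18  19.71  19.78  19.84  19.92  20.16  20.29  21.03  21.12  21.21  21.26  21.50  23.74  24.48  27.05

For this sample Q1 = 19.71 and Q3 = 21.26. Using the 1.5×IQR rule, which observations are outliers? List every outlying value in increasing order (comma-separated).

IQR = Q3 − Q1 = 21.26 − 19.71 = 1.55.
Lower fence = Q1 − 1.5·IQR = 19.71 − 2.325 = 17.385.
Upper fence = Q3 + 1.5·IQR = 21.26 + 2.325 = 23.585.
23.74 > 23.585 → outlier.
24.48 > 23.585 → outlier.
27.05 > 23.585 → outlier.
All remaining values lie within [17.385, 23.585].

23.74, 24.48, 27.05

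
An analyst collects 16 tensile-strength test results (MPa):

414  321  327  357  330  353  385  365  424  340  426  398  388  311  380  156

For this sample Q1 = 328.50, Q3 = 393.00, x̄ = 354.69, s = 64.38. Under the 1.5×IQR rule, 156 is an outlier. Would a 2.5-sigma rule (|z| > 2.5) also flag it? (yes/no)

z = (156 − 354.69) / 64.38 = -3.09.
|z| = 3.09 > 2.5.

yes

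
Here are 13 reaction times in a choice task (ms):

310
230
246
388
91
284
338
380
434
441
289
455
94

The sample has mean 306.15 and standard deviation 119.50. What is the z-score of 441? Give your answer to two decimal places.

1.13

z = (441 − 306.15) / 119.50 = 1.13.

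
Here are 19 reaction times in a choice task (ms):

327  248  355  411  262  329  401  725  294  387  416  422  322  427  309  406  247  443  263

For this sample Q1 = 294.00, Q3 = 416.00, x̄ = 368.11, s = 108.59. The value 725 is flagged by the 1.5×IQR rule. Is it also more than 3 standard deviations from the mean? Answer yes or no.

yes

z = (725 − 368.11) / 108.59 = 3.29.
|z| = 3.29 > 3.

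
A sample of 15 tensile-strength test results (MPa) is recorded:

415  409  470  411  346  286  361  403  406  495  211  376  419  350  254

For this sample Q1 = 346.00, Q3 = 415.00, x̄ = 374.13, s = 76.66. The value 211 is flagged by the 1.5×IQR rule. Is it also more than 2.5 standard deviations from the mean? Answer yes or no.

z = (211 − 374.13) / 76.66 = -2.13.
|z| = 2.13 ≤ 2.5.

no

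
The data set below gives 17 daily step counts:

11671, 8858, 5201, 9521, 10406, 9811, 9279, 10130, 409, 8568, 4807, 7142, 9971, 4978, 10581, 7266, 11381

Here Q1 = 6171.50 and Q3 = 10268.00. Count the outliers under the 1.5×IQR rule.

IQR = 4096.50; fences at 6171.50 − 6144.75 = 26.75 and 10268.00 + 6144.75 = 16412.75.
Every value lies within the cutoffs.

0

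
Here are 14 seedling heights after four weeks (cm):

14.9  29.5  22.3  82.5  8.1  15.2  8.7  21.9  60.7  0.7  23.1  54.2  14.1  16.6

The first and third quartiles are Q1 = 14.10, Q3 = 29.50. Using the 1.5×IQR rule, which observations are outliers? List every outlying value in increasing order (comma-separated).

54.2, 60.7, 82.5

IQR = Q3 − Q1 = 29.50 − 14.10 = 15.40.
Lower fence = Q1 − 1.5·IQR = 14.10 − 23.10 = -9.00.
Upper fence = Q3 + 1.5·IQR = 29.50 + 23.10 = 52.60.
54.2 > 52.60 → outlier.
60.7 > 52.60 → outlier.
82.5 > 52.60 → outlier.
All remaining values lie within [-9.00, 52.60].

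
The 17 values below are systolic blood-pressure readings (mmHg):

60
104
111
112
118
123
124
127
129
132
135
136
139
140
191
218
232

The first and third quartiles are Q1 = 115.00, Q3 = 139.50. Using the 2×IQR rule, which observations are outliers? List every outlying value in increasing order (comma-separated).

60, 191, 218, 232

IQR = Q3 − Q1 = 139.50 − 115.00 = 24.50.
Lower fence = Q1 − 2·IQR = 115.00 − 49.00 = 66.00.
Upper fence = Q3 + 2·IQR = 139.50 + 49.00 = 188.50.
60 < 66.00 → outlier.
191 > 188.50 → outlier.
218 > 188.50 → outlier.
232 > 188.50 → outlier.
All remaining values lie within [66.00, 188.50].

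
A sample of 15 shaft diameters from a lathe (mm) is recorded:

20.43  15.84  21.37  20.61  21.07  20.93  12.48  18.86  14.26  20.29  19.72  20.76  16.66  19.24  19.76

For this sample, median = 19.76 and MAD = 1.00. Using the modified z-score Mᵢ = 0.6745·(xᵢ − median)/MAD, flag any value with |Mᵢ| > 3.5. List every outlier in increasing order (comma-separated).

|Mᵢ| > 3.5 ⇔ |xᵢ − 19.76| > 3.5·1.00/0.6745 = 5.19.
So outliers lie outside [14.57, 24.95].
12.48: M = -4.91 → outlier.
14.26: M = -3.71 → outlier.

12.48, 14.26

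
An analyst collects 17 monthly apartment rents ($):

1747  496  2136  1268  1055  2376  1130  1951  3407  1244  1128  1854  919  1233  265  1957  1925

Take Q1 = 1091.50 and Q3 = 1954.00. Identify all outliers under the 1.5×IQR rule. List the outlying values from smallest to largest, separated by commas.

IQR = Q3 − Q1 = 1954.00 − 1091.50 = 862.50.
Lower fence = Q1 − 1.5·IQR = 1091.50 − 1293.75 = -202.25.
Upper fence = Q3 + 1.5·IQR = 1954.00 + 1293.75 = 3247.75.
3407 > 3247.75 → outlier.
All remaining values lie within [-202.25, 3247.75].

3407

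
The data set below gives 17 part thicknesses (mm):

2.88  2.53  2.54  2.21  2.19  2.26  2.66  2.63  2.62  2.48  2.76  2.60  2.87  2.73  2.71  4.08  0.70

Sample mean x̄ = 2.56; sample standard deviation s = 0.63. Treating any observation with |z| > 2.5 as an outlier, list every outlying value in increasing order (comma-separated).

Cutoffs at x̄ ± 2.5s: 2.56 ± 2.5·0.63 = [0.985, 4.135].
0.70: z = -2.95, |z| > 2.5 → outlier.
Every other value lies within [0.985, 4.135].

0.70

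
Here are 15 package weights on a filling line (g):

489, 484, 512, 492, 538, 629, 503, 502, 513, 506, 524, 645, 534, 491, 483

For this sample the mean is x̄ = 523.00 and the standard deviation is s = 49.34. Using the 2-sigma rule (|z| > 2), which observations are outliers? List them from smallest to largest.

Cutoffs at x̄ ± 2s: 523.00 ± 2·49.34 = [424.32, 621.68].
629: z = 2.15, |z| > 2 → outlier.
645: z = 2.47, |z| > 2 → outlier.
Every other value lies within [424.32, 621.68].

629, 645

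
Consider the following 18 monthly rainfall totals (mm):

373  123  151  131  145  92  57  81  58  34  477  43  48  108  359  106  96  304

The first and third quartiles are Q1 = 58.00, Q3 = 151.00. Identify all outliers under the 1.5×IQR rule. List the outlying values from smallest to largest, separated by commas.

IQR = Q3 − Q1 = 151.00 − 58.00 = 93.00.
Lower fence = Q1 − 1.5·IQR = 58.00 − 139.50 = -81.50.
Upper fence = Q3 + 1.5·IQR = 151.00 + 139.50 = 290.50.
304 > 290.50 → outlier.
359 > 290.50 → outlier.
373 > 290.50 → outlier.
477 > 290.50 → outlier.
All remaining values lie within [-81.50, 290.50].

304, 359, 373, 477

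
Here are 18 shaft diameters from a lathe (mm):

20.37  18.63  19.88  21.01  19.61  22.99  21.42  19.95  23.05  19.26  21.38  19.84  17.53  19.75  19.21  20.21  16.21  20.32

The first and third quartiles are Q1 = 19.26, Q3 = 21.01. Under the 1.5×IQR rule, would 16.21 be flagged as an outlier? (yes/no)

IQR = Q3 − Q1 = 21.01 − 19.26 = 1.75.
Lower fence = Q1 − 1.5·IQR = 19.26 − 2.625 = 16.635.
Upper fence = Q3 + 1.5·IQR = 21.01 + 2.625 = 23.635.
16.21 lies below the lower fence.

yes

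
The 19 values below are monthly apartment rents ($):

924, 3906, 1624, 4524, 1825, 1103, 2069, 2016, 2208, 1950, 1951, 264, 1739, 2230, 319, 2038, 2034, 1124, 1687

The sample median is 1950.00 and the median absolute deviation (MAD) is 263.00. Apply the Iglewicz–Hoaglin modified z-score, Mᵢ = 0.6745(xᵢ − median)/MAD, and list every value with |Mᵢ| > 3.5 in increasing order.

|Mᵢ| > 3.5 ⇔ |xᵢ − 1950.00| > 3.5·263.00/0.6745 = 1364.71.
So outliers lie outside [585.29, 3314.71].
264: M = -4.32 → outlier.
319: M = -4.18 → outlier.
3906: M = 5.02 → outlier.
4524: M = 6.60 → outlier.

264, 319, 3906, 4524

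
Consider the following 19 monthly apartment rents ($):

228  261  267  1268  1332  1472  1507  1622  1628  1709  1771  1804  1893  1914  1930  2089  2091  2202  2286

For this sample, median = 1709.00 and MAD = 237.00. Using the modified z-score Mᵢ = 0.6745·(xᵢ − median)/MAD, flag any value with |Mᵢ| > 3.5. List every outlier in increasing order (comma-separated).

228, 261, 267

|Mᵢ| > 3.5 ⇔ |xᵢ − 1709.00| > 3.5·237.00/0.6745 = 1229.80.
So outliers lie outside [479.20, 2938.80].
228: M = -4.21 → outlier.
261: M = -4.12 → outlier.
267: M = -4.10 → outlier.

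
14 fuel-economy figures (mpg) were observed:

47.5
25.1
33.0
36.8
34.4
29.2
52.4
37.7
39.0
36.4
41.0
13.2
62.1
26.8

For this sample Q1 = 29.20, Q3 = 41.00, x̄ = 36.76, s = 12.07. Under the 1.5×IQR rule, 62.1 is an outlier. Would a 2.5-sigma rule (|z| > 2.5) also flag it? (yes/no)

no

z = (62.1 − 36.76) / 12.07 = 2.10.
|z| = 2.10 ≤ 2.5.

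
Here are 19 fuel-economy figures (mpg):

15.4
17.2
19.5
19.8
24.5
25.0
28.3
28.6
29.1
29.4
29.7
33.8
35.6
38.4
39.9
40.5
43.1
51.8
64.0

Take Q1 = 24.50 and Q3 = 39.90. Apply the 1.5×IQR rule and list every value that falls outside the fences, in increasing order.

IQR = Q3 − Q1 = 39.90 − 24.50 = 15.40.
Lower fence = Q1 − 1.5·IQR = 24.50 − 23.10 = 1.40.
Upper fence = Q3 + 1.5·IQR = 39.90 + 23.10 = 63.00.
64.0 > 63.00 → outlier.
All remaining values lie within [1.40, 63.00].

64.0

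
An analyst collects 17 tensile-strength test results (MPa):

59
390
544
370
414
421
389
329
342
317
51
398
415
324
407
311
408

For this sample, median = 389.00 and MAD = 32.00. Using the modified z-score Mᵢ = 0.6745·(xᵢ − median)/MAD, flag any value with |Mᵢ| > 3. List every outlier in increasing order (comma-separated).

51, 59, 544

|Mᵢ| > 3 ⇔ |xᵢ − 389.00| > 3·32.00/0.6745 = 142.33.
So outliers lie outside [246.67, 531.33].
51: M = -7.12 → outlier.
59: M = -6.96 → outlier.
544: M = 3.27 → outlier.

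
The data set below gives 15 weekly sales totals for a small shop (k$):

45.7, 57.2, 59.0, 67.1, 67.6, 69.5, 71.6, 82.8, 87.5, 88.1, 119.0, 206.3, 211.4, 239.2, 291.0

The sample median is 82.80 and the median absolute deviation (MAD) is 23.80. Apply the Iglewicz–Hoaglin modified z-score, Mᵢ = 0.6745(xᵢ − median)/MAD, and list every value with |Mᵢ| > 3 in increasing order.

|Mᵢ| > 3 ⇔ |xᵢ − 82.80| > 3·23.80/0.6745 = 105.86.
So outliers lie outside [-23.06, 188.66].
206.3: M = 3.50 → outlier.
211.4: M = 3.64 → outlier.
239.2: M = 4.43 → outlier.
291.0: M = 5.90 → outlier.

206.3, 211.4, 239.2, 291.0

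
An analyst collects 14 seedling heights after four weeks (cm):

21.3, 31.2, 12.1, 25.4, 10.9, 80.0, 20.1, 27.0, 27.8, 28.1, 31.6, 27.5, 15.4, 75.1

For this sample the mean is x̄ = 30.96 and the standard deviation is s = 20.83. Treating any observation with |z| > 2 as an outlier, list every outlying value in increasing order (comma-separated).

75.1, 80.0

Cutoffs at x̄ ± 2s: 30.96 ± 2·20.83 = [-10.70, 72.62].
75.1: z = 2.12, |z| > 2 → outlier.
80.0: z = 2.35, |z| > 2 → outlier.
Every other value lies within [-10.70, 72.62].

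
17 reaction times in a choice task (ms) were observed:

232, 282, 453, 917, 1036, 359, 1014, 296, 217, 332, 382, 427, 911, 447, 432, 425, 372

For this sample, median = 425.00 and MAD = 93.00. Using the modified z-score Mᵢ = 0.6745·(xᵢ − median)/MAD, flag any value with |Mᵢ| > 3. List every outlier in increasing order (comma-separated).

911, 917, 1014, 1036

|Mᵢ| > 3 ⇔ |xᵢ − 425.00| > 3·93.00/0.6745 = 413.64.
So outliers lie outside [11.36, 838.64].
911: M = 3.52 → outlier.
917: M = 3.57 → outlier.
1014: M = 4.27 → outlier.
1036: M = 4.43 → outlier.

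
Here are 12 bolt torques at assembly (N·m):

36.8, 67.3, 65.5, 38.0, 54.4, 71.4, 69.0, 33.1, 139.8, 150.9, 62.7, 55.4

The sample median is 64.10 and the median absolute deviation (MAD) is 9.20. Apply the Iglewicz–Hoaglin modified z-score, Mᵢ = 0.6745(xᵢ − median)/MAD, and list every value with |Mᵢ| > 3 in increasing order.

|Mᵢ| > 3 ⇔ |xᵢ − 64.10| > 3·9.20/0.6745 = 40.92.
So outliers lie outside [23.18, 105.02].
139.8: M = 5.55 → outlier.
150.9: M = 6.36 → outlier.

139.8, 150.9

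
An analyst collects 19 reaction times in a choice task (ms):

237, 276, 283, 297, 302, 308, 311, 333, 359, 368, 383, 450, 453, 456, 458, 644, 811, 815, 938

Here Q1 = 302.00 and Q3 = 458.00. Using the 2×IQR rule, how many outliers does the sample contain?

3

IQR = 156.00; fences at 302.00 − 312.00 = -10.00 and 458.00 + 312.00 = 770.00.
Outside the cutoffs: 811, 815, 938.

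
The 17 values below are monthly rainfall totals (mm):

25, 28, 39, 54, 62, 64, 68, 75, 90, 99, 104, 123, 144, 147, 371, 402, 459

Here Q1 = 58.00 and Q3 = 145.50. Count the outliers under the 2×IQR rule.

3

IQR = 87.50; fences at 58.00 − 175.00 = -117.00 and 145.50 + 175.00 = 320.50.
Outside the cutoffs: 371, 402, 459.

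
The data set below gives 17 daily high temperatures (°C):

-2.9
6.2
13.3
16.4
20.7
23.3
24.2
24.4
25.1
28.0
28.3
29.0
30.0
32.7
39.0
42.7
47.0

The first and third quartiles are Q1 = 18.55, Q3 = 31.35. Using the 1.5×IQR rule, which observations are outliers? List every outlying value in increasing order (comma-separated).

IQR = Q3 − Q1 = 31.35 − 18.55 = 12.80.
Lower fence = Q1 − 1.5·IQR = 18.55 − 19.20 = -0.65.
Upper fence = Q3 + 1.5·IQR = 31.35 + 19.20 = 50.55.
-2.9 < -0.65 → outlier.
All remaining values lie within [-0.65, 50.55].

-2.9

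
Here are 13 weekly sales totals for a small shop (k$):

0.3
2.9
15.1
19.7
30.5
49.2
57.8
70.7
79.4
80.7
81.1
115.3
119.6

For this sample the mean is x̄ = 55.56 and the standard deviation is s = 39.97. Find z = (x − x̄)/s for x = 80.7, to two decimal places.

z = (80.7 − 55.56) / 39.97 = 0.63.

0.63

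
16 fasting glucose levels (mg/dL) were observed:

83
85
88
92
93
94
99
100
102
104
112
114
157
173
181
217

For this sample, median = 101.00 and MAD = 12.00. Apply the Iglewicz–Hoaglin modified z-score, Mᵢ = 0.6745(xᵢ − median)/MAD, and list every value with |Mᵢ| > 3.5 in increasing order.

|Mᵢ| > 3.5 ⇔ |xᵢ − 101.00| > 3.5·12.00/0.6745 = 62.27.
So outliers lie outside [38.73, 163.27].
173: M = 4.05 → outlier.
181: M = 4.50 → outlier.
217: M = 6.52 → outlier.

173, 181, 217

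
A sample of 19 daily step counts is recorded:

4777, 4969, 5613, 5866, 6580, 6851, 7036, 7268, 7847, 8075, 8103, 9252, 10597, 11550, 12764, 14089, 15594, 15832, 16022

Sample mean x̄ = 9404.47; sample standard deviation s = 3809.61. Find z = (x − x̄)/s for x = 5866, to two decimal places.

z = (5866 − 9404.47) / 3809.61 = -0.93.

-0.93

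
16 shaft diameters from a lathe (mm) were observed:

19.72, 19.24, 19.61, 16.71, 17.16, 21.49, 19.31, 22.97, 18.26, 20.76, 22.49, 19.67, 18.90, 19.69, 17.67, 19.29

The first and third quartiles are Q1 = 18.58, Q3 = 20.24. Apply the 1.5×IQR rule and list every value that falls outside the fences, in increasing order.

22.97

IQR = Q3 − Q1 = 20.24 − 18.58 = 1.66.
Lower fence = Q1 − 1.5·IQR = 18.58 − 2.49 = 16.09.
Upper fence = Q3 + 1.5·IQR = 20.24 + 2.49 = 22.73.
22.97 > 22.73 → outlier.
All remaining values lie within [16.09, 22.73].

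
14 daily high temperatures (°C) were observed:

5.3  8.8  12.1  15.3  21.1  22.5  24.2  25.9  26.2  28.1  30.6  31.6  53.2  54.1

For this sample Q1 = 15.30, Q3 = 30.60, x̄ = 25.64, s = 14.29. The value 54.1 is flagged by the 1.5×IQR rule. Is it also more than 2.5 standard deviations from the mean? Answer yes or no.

no

z = (54.1 − 25.64) / 14.29 = 1.99.
|z| = 1.99 ≤ 2.5.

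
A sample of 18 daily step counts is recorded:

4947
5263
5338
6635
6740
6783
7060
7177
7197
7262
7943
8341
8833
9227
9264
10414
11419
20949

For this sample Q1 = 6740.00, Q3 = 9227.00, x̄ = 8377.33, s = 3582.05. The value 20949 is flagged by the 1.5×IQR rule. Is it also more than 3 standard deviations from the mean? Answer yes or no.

yes

z = (20949 − 8377.33) / 3582.05 = 3.51.
|z| = 3.51 > 3.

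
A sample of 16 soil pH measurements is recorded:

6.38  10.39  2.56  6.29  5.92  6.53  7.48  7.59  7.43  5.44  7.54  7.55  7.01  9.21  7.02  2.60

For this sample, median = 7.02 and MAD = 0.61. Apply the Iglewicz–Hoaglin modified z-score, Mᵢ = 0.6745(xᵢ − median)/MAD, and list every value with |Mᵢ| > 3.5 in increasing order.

|Mᵢ| > 3.5 ⇔ |xᵢ − 7.02| > 3.5·0.61/0.6745 = 3.17.
So outliers lie outside [3.85, 10.19].
2.56: M = -4.93 → outlier.
2.60: M = -4.89 → outlier.
10.39: M = 3.73 → outlier.

2.56, 2.60, 10.39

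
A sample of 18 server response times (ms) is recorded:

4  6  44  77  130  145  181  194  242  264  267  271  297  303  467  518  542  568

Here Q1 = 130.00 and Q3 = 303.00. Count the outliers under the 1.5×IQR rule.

IQR = 173.00; fences at 130.00 − 259.50 = -129.50 and 303.00 + 259.50 = 562.50.
Outside the cutoffs: 568.

1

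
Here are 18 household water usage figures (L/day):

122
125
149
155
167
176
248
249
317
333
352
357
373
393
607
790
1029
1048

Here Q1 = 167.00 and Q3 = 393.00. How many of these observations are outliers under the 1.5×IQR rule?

3

IQR = 226.00; fences at 167.00 − 339.00 = -172.00 and 393.00 + 339.00 = 732.00.
Outside the cutoffs: 790, 1029, 1048.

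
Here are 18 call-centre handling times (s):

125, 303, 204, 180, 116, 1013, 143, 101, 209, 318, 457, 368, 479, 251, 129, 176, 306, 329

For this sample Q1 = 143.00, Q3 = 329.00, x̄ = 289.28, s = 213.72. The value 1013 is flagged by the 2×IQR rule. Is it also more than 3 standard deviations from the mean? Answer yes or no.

yes

z = (1013 − 289.28) / 213.72 = 3.39.
|z| = 3.39 > 3.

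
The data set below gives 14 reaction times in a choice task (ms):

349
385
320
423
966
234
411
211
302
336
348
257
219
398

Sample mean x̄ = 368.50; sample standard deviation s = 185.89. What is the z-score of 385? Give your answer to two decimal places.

0.09

z = (385 − 368.50) / 185.89 = 0.09.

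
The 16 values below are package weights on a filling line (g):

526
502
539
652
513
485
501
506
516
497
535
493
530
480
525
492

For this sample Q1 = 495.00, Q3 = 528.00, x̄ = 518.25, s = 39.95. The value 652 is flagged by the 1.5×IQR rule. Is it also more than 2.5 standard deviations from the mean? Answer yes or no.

yes

z = (652 − 518.25) / 39.95 = 3.35.
|z| = 3.35 > 2.5.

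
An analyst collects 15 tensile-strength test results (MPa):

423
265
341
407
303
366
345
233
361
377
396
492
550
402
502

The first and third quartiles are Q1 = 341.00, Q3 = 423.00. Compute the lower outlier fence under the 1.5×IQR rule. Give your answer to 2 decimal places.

IQR = Q3 − Q1 = 423.00 − 341.00 = 82.00.
Lower fence = Q1 − 1.5·IQR = 341.00 − 123.00 = 218.00.
Upper fence = Q3 + 1.5·IQR = 423.00 + 123.00 = 546.00.

218.00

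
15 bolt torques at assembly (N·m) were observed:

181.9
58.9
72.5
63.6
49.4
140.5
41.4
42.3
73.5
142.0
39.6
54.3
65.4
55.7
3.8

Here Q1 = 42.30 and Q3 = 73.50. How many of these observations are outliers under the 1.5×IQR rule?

3

IQR = 31.20; fences at 42.30 − 46.80 = -4.50 and 73.50 + 46.80 = 120.30.
Outside the cutoffs: 140.5, 142.0, 181.9.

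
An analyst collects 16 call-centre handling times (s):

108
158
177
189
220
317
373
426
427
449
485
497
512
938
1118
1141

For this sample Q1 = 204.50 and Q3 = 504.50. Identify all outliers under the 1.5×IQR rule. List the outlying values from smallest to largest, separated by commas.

IQR = Q3 − Q1 = 504.50 − 204.50 = 300.00.
Lower fence = Q1 − 1.5·IQR = 204.50 − 450.00 = -245.50.
Upper fence = Q3 + 1.5·IQR = 504.50 + 450.00 = 954.50.
1118 > 954.50 → outlier.
1141 > 954.50 → outlier.
All remaining values lie within [-245.50, 954.50].

1118, 1141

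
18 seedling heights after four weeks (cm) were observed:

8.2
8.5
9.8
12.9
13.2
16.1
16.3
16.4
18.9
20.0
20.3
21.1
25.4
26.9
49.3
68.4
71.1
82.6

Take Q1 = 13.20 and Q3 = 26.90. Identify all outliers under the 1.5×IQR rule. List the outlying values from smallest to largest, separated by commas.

49.3, 68.4, 71.1, 82.6

IQR = Q3 − Q1 = 26.90 − 13.20 = 13.70.
Lower fence = Q1 − 1.5·IQR = 13.20 − 20.55 = -7.35.
Upper fence = Q3 + 1.5·IQR = 26.90 + 20.55 = 47.45.
49.3 > 47.45 → outlier.
68.4 > 47.45 → outlier.
71.1 > 47.45 → outlier.
82.6 > 47.45 → outlier.
All remaining values lie within [-7.35, 47.45].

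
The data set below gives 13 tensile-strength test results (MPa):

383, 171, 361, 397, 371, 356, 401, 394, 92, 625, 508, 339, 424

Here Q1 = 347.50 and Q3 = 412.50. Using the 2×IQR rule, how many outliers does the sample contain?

IQR = 65.00; fences at 347.50 − 130.00 = 217.50 and 412.50 + 130.00 = 542.50.
Outside the cutoffs: 92, 171, 625.

3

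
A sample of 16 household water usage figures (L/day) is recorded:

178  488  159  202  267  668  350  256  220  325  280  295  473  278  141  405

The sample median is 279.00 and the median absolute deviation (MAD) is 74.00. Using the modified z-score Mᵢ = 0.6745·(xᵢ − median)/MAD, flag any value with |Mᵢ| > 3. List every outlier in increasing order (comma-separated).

|Mᵢ| > 3 ⇔ |xᵢ − 279.00| > 3·74.00/0.6745 = 329.13.
So outliers lie outside [-50.13, 608.13].
668: M = 3.55 → outlier.

668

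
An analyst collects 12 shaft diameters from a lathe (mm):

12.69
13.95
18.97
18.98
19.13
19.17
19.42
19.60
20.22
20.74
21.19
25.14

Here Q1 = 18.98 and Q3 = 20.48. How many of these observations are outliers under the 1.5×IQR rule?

3

IQR = 1.50; fences at 18.98 − 2.25 = 16.73 and 20.48 + 2.25 = 22.73.
Outside the cutoffs: 12.69, 13.95, 25.14.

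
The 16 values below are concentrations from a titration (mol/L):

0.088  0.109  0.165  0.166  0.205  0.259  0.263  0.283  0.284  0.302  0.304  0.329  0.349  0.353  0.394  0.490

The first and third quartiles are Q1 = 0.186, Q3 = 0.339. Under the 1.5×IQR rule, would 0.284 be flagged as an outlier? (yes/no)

IQR = Q3 − Q1 = 0.339 − 0.186 = 0.153.
Lower fence = Q1 − 1.5·IQR = 0.186 − 0.2295 = -0.0435.
Upper fence = Q3 + 1.5·IQR = 0.339 + 0.2295 = 0.5685.
0.284 lies within [-0.0435, 0.5685].

no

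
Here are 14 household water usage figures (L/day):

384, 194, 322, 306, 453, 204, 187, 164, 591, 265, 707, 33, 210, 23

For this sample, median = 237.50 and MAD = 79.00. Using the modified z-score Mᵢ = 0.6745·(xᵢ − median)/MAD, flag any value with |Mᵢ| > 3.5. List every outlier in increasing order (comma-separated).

|Mᵢ| > 3.5 ⇔ |xᵢ − 237.50| > 3.5·79.00/0.6745 = 409.93.
So outliers lie outside [-172.43, 647.43].
707: M = 4.01 → outlier.

707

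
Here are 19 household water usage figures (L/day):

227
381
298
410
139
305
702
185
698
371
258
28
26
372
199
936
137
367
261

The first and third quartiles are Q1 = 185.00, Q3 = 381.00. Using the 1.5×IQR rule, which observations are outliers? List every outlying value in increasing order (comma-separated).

698, 702, 936

IQR = Q3 − Q1 = 381.00 − 185.00 = 196.00.
Lower fence = Q1 − 1.5·IQR = 185.00 − 294.00 = -109.00.
Upper fence = Q3 + 1.5·IQR = 381.00 + 294.00 = 675.00.
698 > 675.00 → outlier.
702 > 675.00 → outlier.
936 > 675.00 → outlier.
All remaining values lie within [-109.00, 675.00].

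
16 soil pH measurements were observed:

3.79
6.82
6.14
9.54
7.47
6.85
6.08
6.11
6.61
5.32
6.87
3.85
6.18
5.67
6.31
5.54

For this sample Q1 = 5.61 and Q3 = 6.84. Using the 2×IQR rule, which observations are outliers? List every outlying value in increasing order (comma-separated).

9.54

IQR = Q3 − Q1 = 6.84 − 5.61 = 1.23.
Lower fence = Q1 − 2·IQR = 5.61 − 2.46 = 3.15.
Upper fence = Q3 + 2·IQR = 6.84 + 2.46 = 9.30.
9.54 > 9.30 → outlier.
All remaining values lie within [3.15, 9.30].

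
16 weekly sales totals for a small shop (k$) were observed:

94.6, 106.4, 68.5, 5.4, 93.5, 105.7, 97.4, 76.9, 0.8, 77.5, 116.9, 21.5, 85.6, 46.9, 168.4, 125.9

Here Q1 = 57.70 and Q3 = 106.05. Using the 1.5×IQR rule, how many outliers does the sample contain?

IQR = 48.35; fences at 57.70 − 72.525 = -14.825 and 106.05 + 72.525 = 178.575.
Every value lies within the cutoffs.

0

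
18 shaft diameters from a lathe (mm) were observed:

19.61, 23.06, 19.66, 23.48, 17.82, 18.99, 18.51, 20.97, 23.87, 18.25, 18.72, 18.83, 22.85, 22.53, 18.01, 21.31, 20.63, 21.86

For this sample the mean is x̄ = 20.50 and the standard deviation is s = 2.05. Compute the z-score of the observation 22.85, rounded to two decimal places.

z = (22.85 − 20.50) / 2.05 = 1.15.

1.15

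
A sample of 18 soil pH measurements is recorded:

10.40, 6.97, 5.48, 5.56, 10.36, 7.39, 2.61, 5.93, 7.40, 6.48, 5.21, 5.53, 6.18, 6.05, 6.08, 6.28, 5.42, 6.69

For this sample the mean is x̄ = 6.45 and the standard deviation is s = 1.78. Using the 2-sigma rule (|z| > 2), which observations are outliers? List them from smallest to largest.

Cutoffs at x̄ ± 2s: 6.45 ± 2·1.78 = [2.89, 10.01].
2.61: z = -2.16, |z| > 2 → outlier.
10.36: z = 2.20, |z| > 2 → outlier.
10.40: z = 2.22, |z| > 2 → outlier.
Every other value lies within [2.89, 10.01].

2.61, 10.36, 10.40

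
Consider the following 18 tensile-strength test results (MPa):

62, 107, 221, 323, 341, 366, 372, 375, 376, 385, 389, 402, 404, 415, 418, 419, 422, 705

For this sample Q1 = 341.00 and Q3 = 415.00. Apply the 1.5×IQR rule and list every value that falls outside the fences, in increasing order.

62, 107, 221, 705

IQR = Q3 − Q1 = 415.00 − 341.00 = 74.00.
Lower fence = Q1 − 1.5·IQR = 341.00 − 111.00 = 230.00.
Upper fence = Q3 + 1.5·IQR = 415.00 + 111.00 = 526.00.
62 < 230.00 → outlier.
107 < 230.00 → outlier.
221 < 230.00 → outlier.
705 > 526.00 → outlier.
All remaining values lie within [230.00, 526.00].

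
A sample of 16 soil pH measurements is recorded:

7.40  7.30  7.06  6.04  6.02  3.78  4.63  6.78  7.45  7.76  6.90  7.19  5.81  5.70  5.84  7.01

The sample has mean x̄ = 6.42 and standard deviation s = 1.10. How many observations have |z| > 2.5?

0

Cutoffs: x̄ ± 2.5s = [3.67, 9.17].
Every value lies within the cutoffs.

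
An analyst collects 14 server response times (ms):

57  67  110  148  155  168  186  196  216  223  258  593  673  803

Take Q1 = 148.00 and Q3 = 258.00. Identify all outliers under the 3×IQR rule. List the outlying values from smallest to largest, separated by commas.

593, 673, 803

IQR = Q3 − Q1 = 258.00 − 148.00 = 110.00.
Lower fence = Q1 − 3·IQR = 148.00 − 330.00 = -182.00.
Upper fence = Q3 + 3·IQR = 258.00 + 330.00 = 588.00.
593 > 588.00 → outlier.
673 > 588.00 → outlier.
803 > 588.00 → outlier.
All remaining values lie within [-182.00, 588.00].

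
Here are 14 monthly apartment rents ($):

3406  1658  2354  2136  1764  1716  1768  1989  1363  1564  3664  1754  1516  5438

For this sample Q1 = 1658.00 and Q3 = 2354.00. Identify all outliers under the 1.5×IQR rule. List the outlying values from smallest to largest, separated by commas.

IQR = Q3 − Q1 = 2354.00 − 1658.00 = 696.00.
Lower fence = Q1 − 1.5·IQR = 1658.00 − 1044.00 = 614.00.
Upper fence = Q3 + 1.5·IQR = 2354.00 + 1044.00 = 3398.00.
3406 > 3398.00 → outlier.
3664 > 3398.00 → outlier.
5438 > 3398.00 → outlier.
All remaining values lie within [614.00, 3398.00].

3406, 3664, 5438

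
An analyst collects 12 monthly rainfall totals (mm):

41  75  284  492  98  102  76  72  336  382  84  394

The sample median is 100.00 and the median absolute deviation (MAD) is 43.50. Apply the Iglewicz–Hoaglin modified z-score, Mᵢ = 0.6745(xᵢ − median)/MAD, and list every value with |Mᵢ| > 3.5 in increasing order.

|Mᵢ| > 3.5 ⇔ |xᵢ − 100.00| > 3.5·43.50/0.6745 = 225.72.
So outliers lie outside [-125.72, 325.72].
336: M = 3.66 → outlier.
382: M = 4.37 → outlier.
394: M = 4.56 → outlier.
492: M = 6.08 → outlier.

336, 382, 394, 492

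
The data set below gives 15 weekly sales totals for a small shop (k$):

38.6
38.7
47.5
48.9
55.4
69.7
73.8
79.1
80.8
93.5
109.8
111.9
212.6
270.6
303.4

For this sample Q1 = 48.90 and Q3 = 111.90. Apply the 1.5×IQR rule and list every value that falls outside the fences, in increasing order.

IQR = Q3 − Q1 = 111.90 − 48.90 = 63.00.
Lower fence = Q1 − 1.5·IQR = 48.90 − 94.50 = -45.60.
Upper fence = Q3 + 1.5·IQR = 111.90 + 94.50 = 206.40.
212.6 > 206.40 → outlier.
270.6 > 206.40 → outlier.
303.4 > 206.40 → outlier.
All remaining values lie within [-45.60, 206.40].

212.6, 270.6, 303.4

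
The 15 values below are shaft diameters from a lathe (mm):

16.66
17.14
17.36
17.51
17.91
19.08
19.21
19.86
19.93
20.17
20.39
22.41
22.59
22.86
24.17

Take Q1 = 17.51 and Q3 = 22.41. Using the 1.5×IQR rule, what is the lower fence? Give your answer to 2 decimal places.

IQR = Q3 − Q1 = 22.41 − 17.51 = 4.90.
Lower fence = Q1 − 1.5·IQR = 17.51 − 7.35 = 10.16.
Upper fence = Q3 + 1.5·IQR = 22.41 + 7.35 = 29.76.

10.16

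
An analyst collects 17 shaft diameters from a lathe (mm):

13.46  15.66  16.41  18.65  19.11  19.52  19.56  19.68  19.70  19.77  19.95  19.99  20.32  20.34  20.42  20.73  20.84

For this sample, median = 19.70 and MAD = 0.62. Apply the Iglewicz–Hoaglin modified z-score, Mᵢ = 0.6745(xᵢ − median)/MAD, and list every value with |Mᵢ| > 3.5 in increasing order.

13.46, 15.66, 16.41

|Mᵢ| > 3.5 ⇔ |xᵢ − 19.70| > 3.5·0.62/0.6745 = 3.22.
So outliers lie outside [16.48, 22.92].
13.46: M = -6.79 → outlier.
15.66: M = -4.40 → outlier.
16.41: M = -3.58 → outlier.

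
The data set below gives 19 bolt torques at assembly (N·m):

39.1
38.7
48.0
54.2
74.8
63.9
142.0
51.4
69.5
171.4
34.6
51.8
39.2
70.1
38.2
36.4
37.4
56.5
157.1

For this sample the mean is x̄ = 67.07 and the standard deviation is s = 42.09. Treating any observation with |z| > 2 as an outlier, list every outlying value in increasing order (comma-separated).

Cutoffs at x̄ ± 2s: 67.07 ± 2·42.09 = [-17.11, 151.25].
157.1: z = 2.14, |z| > 2 → outlier.
171.4: z = 2.48, |z| > 2 → outlier.
Every other value lies within [-17.11, 151.25].

157.1, 171.4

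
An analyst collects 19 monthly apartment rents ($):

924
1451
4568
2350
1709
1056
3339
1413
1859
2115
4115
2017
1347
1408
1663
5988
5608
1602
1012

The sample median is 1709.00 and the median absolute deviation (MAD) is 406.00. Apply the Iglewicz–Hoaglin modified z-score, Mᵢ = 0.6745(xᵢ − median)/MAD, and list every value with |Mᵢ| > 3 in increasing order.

4115, 4568, 5608, 5988

|Mᵢ| > 3 ⇔ |xᵢ − 1709.00| > 3·406.00/0.6745 = 1805.78.
So outliers lie outside [-96.78, 3514.78].
4115: M = 4.00 → outlier.
4568: M = 4.75 → outlier.
5608: M = 6.48 → outlier.
5988: M = 7.11 → outlier.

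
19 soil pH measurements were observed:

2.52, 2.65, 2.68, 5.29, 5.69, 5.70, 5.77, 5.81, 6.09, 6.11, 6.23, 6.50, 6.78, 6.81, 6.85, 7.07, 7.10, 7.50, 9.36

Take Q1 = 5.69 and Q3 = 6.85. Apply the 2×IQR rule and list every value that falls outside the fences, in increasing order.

IQR = Q3 − Q1 = 6.85 − 5.69 = 1.16.
Lower fence = Q1 − 2·IQR = 5.69 − 2.32 = 3.37.
Upper fence = Q3 + 2·IQR = 6.85 + 2.32 = 9.17.
2.52 < 3.37 → outlier.
2.65 < 3.37 → outlier.
2.68 < 3.37 → outlier.
9.36 > 9.17 → outlier.
All remaining values lie within [3.37, 9.17].

2.52, 2.65, 2.68, 9.36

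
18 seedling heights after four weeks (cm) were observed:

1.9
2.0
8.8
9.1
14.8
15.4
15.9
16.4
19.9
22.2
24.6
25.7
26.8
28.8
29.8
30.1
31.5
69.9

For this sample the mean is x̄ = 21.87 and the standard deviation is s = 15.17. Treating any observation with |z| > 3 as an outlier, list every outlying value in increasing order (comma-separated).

Cutoffs at x̄ ± 3s: 21.87 ± 3·15.17 = [-23.64, 67.38].
69.9: z = 3.17, |z| > 3 → outlier.
Every other value lies within [-23.64, 67.38].

69.9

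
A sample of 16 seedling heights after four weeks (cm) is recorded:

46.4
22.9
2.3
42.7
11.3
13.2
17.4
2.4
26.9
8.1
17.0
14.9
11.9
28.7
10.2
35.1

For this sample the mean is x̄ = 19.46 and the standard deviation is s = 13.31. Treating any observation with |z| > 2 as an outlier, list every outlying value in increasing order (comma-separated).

Cutoffs at x̄ ± 2s: 19.46 ± 2·13.31 = [-7.16, 46.08].
46.4: z = 2.02, |z| > 2 → outlier.
Every other value lies within [-7.16, 46.08].

46.4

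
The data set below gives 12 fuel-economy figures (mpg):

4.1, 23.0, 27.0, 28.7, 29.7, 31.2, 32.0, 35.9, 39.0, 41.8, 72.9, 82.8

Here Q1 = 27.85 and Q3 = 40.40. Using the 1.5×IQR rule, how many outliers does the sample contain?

IQR = 12.55; fences at 27.85 − 18.825 = 9.025 and 40.40 + 18.825 = 59.225.
Outside the cutoffs: 4.1, 72.9, 82.8.

3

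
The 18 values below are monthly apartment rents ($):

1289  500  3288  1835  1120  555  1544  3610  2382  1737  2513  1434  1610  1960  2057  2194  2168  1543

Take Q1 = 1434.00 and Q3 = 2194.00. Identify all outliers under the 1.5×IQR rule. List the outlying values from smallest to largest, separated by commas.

3610

IQR = Q3 − Q1 = 2194.00 − 1434.00 = 760.00.
Lower fence = Q1 − 1.5·IQR = 1434.00 − 1140.00 = 294.00.
Upper fence = Q3 + 1.5·IQR = 2194.00 + 1140.00 = 3334.00.
3610 > 3334.00 → outlier.
All remaining values lie within [294.00, 3334.00].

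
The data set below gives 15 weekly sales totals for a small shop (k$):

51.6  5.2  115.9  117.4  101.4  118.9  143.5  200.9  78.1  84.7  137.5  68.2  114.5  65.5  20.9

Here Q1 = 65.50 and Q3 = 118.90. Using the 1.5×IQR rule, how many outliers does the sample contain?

1

IQR = 53.40; fences at 65.50 − 80.10 = -14.60 and 118.90 + 80.10 = 199.00.
Outside the cutoffs: 200.9.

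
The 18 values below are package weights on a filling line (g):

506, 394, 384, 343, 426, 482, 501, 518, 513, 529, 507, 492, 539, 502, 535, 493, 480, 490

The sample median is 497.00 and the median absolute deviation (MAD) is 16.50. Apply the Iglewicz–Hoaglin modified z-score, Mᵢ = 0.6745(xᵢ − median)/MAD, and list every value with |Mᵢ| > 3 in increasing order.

343, 384, 394

|Mᵢ| > 3 ⇔ |xᵢ − 497.00| > 3·16.50/0.6745 = 73.39.
So outliers lie outside [423.61, 570.39].
343: M = -6.30 → outlier.
384: M = -4.62 → outlier.
394: M = -4.21 → outlier.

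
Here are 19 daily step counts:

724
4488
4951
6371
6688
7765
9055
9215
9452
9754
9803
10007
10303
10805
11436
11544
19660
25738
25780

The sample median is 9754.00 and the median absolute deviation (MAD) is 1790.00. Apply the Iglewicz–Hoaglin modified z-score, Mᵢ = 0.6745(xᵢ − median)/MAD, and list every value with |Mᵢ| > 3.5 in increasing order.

|Mᵢ| > 3.5 ⇔ |xᵢ − 9754.00| > 3.5·1790.00/0.6745 = 9288.36.
So outliers lie outside [465.64, 19042.36].
19660: M = 3.73 → outlier.
25738: M = 6.02 → outlier.
25780: M = 6.04 → outlier.

19660, 25738, 25780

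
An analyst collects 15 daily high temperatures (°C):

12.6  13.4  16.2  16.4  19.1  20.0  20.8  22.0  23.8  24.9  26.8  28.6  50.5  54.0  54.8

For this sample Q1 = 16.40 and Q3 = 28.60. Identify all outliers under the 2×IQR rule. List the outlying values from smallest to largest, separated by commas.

54.0, 54.8

IQR = Q3 − Q1 = 28.60 − 16.40 = 12.20.
Lower fence = Q1 − 2·IQR = 16.40 − 24.40 = -8.00.
Upper fence = Q3 + 2·IQR = 28.60 + 24.40 = 53.00.
54.0 > 53.00 → outlier.
54.8 > 53.00 → outlier.
All remaining values lie within [-8.00, 53.00].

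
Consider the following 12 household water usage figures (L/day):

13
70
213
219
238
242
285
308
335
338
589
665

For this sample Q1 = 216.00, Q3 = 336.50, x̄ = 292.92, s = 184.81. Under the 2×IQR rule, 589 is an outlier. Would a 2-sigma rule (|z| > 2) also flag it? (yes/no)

z = (589 − 292.92) / 184.81 = 1.60.
|z| = 1.60 ≤ 2.

no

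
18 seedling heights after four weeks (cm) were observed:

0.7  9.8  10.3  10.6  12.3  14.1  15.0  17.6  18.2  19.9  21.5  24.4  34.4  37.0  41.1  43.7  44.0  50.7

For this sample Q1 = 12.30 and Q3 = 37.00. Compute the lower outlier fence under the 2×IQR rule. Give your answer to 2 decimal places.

IQR = Q3 − Q1 = 37.00 − 12.30 = 24.70.
Lower fence = Q1 − 2·IQR = 12.30 − 49.40 = -37.10.
Upper fence = Q3 + 2·IQR = 37.00 + 49.40 = 86.40.

-37.10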